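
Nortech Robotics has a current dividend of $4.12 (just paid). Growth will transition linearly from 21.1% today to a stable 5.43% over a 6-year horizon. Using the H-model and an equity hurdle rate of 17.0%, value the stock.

$54.28

H-model: P₀ = D₀[(1+g_L) + H(g_S−g_L)]/(r−g_L), with H = 6/2 = 3.
P₀ = 4.12 × [(1+0.0543) + 3×(0.211−0.0543)] / (0.17−0.0543)
   = 4.12 × 1.5244 / 0.1157 = 54.2829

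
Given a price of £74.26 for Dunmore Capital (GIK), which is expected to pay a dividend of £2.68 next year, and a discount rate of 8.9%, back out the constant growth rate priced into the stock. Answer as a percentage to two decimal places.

From P₀ = D₁/(r − g), the implied growth is g = r − D₁/P₀.
g = 0.089 − 2.68/74.26 = 0.089 − 0.03609 = 0.05291

5.29%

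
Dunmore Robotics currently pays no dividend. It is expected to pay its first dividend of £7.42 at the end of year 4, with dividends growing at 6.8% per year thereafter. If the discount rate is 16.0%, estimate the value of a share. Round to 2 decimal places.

Deferred-dividend DDM. At t=3 the remaining stream is a growing perpetuity with first payment D_4 = 7.42.
V_3 = D_4/(r−g) = 7.42/(0.16−0.068) = 80.6522
P₀ = V_3/(1+r)^3 = 80.6522/(1+0.16)^3 = 51.6704

£51.67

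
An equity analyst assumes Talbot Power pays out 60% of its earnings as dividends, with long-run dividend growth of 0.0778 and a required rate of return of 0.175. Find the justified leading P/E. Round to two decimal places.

Justified leading P/E = b/(r−g) = 0.60/(0.175−0.0778) = 6.1728

6.17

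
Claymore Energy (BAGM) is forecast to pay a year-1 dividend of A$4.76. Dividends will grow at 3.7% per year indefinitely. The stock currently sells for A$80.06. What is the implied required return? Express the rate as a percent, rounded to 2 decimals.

9.65%

Rearranging the constant-growth DDM: r = D₁/P₀ + g.
r = 4.7600 / 80.06 + 0.037 = 0.05946 + 0.037 = 0.09646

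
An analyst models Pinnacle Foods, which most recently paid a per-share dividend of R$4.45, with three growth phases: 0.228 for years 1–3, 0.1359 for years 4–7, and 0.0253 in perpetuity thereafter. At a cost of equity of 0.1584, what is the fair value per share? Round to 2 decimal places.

Three-stage DDM. Project D₁…D_7; terminal Gordon value at t=7 with g = 0.0253; discount at r = 0.1584.
D_1 = 5.4646
D_2 = 6.7105
D_3 = 8.2405
D_4 = 9.3604
D_5 = 10.6325
D_6 = 12.0775
D_7 = 13.7188
TV_7 = 14.0659/(0.1584−0.0253) = 105.6789
P₀ = Σ Dₜ/(1+r)ᵗ + TV_7/(1+r)^7 = 72.9700

R$72.97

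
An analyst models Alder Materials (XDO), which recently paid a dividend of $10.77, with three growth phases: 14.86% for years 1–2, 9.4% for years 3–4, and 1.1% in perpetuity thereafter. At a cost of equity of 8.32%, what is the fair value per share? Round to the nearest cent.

$221.08

Three-stage DDM. Project D₁…D_4; terminal Gordon value at t=4 with g = 0.011; discount at r = 0.0832.
D_1 = 12.3704
D_2 = 14.2087
D_3 = 15.5443
D_4 = 17.0054
TV_4 = 17.1925/(0.0832−0.011) = 238.1233
P₀ = Σ Dₜ/(1+r)ᵗ + TV_4/(1+r)^4 = 221.0816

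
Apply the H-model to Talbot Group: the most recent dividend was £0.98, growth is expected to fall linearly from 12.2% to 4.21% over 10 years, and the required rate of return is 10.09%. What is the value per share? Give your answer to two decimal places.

£24.03

H-model: P₀ = D₀[(1+g_L) + H(g_S−g_L)]/(r−g_L), with H = 10/2 = 5.
P₀ = 0.98 × [(1+0.0421) + 5×(0.122−0.0421)] / (0.1009−0.0421)
   = 0.98 × 1.4416 / 0.0588 = 24.0267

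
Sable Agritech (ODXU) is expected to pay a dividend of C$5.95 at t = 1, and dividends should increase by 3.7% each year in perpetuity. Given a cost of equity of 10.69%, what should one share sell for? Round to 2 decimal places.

Gordon growth model: P₀ = D₁/(r − g), with D₁ = 5.95 given directly.
P₀ = 5.9500 / (0.1069 − 0.037) = 5.9500 / 0.0699 = 85.1216

C$85.12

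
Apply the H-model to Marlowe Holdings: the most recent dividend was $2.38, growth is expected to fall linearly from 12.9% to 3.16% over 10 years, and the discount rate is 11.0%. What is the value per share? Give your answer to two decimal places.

H-model: P₀ = D₀[(1+g_L) + H(g_S−g_L)]/(r−g_L), with H = 10/2 = 5.
P₀ = 2.38 × [(1+0.0316) + 5×(0.129−0.0316)] / (0.11−0.0316)
   = 2.38 × 1.5186 / 0.0784 = 46.1004

$46.10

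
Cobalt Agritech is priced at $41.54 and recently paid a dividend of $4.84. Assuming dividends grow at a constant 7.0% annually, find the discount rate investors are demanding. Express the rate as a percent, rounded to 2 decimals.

Rearranging the constant-growth DDM: r = D₁/P₀ + g.
D₁ = 4.84 × (1 + 0.07) = 5.1788.
r = 5.1788 / 41.54 + 0.07 = 0.12467 + 0.07 = 0.19467

19.47%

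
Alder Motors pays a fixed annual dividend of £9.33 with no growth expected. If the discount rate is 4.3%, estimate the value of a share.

Zero-growth DDM (perpetuity): P₀ = D/r = 9.33 / 0.043 = 216.9767

£216.98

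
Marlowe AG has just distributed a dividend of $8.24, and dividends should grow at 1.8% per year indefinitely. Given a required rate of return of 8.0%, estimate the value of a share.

Gordon growth model: P₀ = D₁/(r − g). D₁ = 8.24 × (1 + 0.018) = 8.3883.
P₀ = 8.3883 / (0.08 − 0.018) = 8.3883 / 0.062 = 135.2955

$135.30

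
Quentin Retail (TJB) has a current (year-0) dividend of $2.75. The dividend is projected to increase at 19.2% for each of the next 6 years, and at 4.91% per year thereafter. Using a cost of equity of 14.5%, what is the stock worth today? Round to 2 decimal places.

$57.34

Two-stage DDM. Project D₁…D_6 at 0.192, terminal growth 0.0491, discount at r = 0.145.
D_1 = 3.2780
D_2 = 3.9074
D_3 = 4.6576
D_4 = 5.5518
D_5 = 6.6178
D_6 = 7.8884
Terminal value at t=6: TV = D_7/(r−g) = 8.2757/(0.145−0.0491) = 86.2956
P₀ = 3.2780/(1+0.145)^1 + 3.9074/(1+0.145)^2 + 4.6576/(1+0.145)^3 + 5.5518/(1+0.145)^4 + 6.6178/(1+0.145)^5 + 7.8884/(1+0.145)^6 + 86.2956/(1+0.145)^6 = 57.3357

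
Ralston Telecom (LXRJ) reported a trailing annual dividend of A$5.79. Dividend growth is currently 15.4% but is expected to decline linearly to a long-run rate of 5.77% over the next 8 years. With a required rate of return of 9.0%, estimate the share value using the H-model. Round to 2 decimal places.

H-model: P₀ = D₀[(1+g_L) + H(g_S−g_L)]/(r−g_L), with H = 8/2 = 4.
P₀ = 5.79 × [(1+0.0577) + 4×(0.154−0.0577)] / (0.09−0.0577)
   = 5.79 × 1.4429 / 0.0323 = 258.6499

A$258.65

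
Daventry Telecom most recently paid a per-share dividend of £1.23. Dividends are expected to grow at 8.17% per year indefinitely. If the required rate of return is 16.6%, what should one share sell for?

£15.78

Gordon growth model: P₀ = D₁/(r − g). D₁ = 1.23 × (1 + 0.0817) = 1.3305.
P₀ = 1.3305 / (0.166 − 0.0817) = 1.3305 / 0.0843 = 15.7828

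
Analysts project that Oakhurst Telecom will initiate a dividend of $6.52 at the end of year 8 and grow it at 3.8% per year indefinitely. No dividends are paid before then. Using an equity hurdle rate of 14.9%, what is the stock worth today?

Deferred-dividend DDM. At t=7 the remaining stream is a growing perpetuity with first payment D_8 = 6.52.
V_7 = D_8/(r−g) = 6.52/(0.149−0.038) = 58.7387
P₀ = V_7/(1+r)^7 = 58.7387/(1+0.149)^7 = 22.2169

$22.22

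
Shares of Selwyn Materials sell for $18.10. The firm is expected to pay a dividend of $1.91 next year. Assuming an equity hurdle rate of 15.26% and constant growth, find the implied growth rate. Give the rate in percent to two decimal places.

From P₀ = D₁/(r − g), the implied growth is g = r − D₁/P₀.
g = 0.1526 − 1.91/18.10 = 0.1526 − 0.10552 = 0.04708

4.71%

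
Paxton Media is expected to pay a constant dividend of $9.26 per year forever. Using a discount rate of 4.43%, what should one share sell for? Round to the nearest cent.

Zero-growth DDM (perpetuity): P₀ = D/r = 9.26 / 0.0443 = 209.0293

$209.03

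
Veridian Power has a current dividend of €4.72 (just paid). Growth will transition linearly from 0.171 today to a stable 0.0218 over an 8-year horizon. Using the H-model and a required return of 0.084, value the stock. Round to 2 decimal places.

H-model: P₀ = D₀[(1+g_L) + H(g_S−g_L)]/(r−g_L), with H = 8/2 = 4.
P₀ = 4.72 × [(1+0.0218) + 4×(0.171−0.0218)] / (0.084−0.0218)
   = 4.72 × 1.6186 / 0.0622 = 122.8262

€122.83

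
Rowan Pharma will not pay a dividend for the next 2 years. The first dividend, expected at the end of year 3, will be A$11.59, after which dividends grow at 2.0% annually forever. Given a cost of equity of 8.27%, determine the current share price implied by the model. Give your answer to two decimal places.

Deferred-dividend DDM. At t=2 the remaining stream is a growing perpetuity with first payment D_3 = 11.59.
V_2 = D_3/(r−g) = 11.59/(0.0827−0.02) = 184.8485
P₀ = V_2/(1+r)^2 = 184.8485/(1+0.0827)^2 = 157.6884

A$157.69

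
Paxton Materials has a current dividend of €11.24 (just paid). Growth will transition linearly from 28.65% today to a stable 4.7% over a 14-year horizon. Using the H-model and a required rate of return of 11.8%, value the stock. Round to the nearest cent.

H-model: P₀ = D₀[(1+g_L) + H(g_S−g_L)]/(r−g_L), with H = 14/2 = 7.
P₀ = 11.24 × [(1+0.047) + 7×(0.2865−0.047)] / (0.118−0.047)
   = 11.24 × 2.7235 / 0.071 = 431.1569

€431.16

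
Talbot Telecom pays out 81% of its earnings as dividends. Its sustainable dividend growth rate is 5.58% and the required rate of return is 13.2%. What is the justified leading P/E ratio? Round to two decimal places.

Justified leading P/E = b/(r−g) = 0.81/(0.132−0.0558) = 10.6299

10.63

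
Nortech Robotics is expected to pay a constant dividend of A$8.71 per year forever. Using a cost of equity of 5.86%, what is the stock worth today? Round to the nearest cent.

Zero-growth DDM (perpetuity): P₀ = D/r = 8.71 / 0.0586 = 148.6348

A$148.63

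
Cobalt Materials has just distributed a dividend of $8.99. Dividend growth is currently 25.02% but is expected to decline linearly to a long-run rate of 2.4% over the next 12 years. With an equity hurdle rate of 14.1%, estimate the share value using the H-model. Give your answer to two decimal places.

$182.97

H-model: P₀ = D₀[(1+g_L) + H(g_S−g_L)]/(r−g_L), with H = 12/2 = 6.
P₀ = 8.99 × [(1+0.024) + 6×(0.2502−0.024)] / (0.141−0.024)
   = 8.99 × 2.3812 / 0.117 = 182.9657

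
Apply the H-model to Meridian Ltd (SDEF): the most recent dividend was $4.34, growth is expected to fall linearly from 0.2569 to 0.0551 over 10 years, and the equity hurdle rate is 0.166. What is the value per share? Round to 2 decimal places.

H-model: P₀ = D₀[(1+g_L) + H(g_S−g_L)]/(r−g_L), with H = 10/2 = 5.
P₀ = 4.34 × [(1+0.0551) + 5×(0.2569−0.0551)] / (0.166−0.0551)
   = 4.34 × 2.0641 / 0.1109 = 80.7772

$80.78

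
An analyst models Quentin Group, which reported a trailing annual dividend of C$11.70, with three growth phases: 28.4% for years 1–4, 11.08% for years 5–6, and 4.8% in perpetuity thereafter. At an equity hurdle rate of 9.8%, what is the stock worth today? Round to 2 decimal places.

C$584.15

Three-stage DDM. Project D₁…D_6; terminal Gordon value at t=6 with g = 0.048; discount at r = 0.098.
D_1 = 15.0228
D_2 = 19.2893
D_3 = 24.7674
D_4 = 31.8014
D_5 = 35.3250
D_6 = 39.2390
TV_6 = 41.1225/(0.098−0.048) = 822.4490
P₀ = Σ Dₜ/(1+r)ᵗ + TV_6/(1+r)^6 = 584.1461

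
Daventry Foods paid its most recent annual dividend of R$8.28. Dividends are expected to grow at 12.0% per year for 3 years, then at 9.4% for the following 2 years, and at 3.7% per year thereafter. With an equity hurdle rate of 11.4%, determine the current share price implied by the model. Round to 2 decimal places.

Three-stage DDM. Project D₁…D_5; terminal Gordon value at t=5 with g = 0.037; discount at r = 0.114.
D_1 = 9.2736
D_2 = 10.3864
D_3 = 11.6328
D_4 = 12.7263
D_5 = 13.9226
TV_5 = 14.4377/(0.114−0.037) = 187.5025
P₀ = Σ Dₜ/(1+r)ᵗ + TV_5/(1+r)^5 = 150.7772

R$150.78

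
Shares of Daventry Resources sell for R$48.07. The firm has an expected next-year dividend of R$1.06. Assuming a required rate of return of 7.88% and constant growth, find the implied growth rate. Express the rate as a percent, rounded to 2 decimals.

From P₀ = D₁/(r − g), the implied growth is g = r − D₁/P₀.
g = 0.0788 − 1.06/48.07 = 0.0788 − 0.02205 = 0.05675

5.67%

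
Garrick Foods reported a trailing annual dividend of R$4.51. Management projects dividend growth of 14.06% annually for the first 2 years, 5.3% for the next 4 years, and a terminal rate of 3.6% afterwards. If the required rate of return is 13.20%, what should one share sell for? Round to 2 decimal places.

R$61.46

Three-stage DDM. Project D₁…D_6; terminal Gordon value at t=6 with g = 0.036; discount at r = 0.132.
D_1 = 5.1441
D_2 = 5.8674
D_3 = 6.1783
D_4 = 6.5058
D_5 = 6.8506
D_6 = 7.2137
TV_6 = 7.4734/(0.132−0.036) = 77.8476
P₀ = Σ Dₜ/(1+r)ᵗ + TV_6/(1+r)^6 = 61.4551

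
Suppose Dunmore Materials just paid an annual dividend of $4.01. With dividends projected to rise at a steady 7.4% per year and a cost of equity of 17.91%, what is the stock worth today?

$40.98

Gordon growth model: P₀ = D₁/(r − g). D₁ = 4.01 × (1 + 0.074) = 4.3067.
P₀ = 4.3067 / (0.1791 − 0.074) = 4.3067 / 0.1051 = 40.9775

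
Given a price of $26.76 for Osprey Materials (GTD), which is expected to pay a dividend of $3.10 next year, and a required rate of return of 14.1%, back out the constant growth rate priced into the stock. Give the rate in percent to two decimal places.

2.52%

From P₀ = D₁/(r − g), the implied growth is g = r − D₁/P₀.
g = 0.141 − 3.10/26.76 = 0.141 − 0.11584 = 0.02516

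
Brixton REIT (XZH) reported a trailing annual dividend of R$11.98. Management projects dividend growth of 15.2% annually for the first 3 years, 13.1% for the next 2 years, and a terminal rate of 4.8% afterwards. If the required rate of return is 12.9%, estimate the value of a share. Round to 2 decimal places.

R$228.20

Three-stage DDM. Project D₁…D_5; terminal Gordon value at t=5 with g = 0.048; discount at r = 0.129.
D_1 = 13.8010
D_2 = 15.8987
D_3 = 18.3153
D_4 = 20.7146
D_5 = 23.4282
TV_5 = 24.5528/(0.129−0.048) = 303.1208
P₀ = Σ Dₜ/(1+r)ᵗ + TV_5/(1+r)^5 = 228.1981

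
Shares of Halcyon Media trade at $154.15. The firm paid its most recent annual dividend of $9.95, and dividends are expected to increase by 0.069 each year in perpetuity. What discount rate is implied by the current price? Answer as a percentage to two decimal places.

13.80%

Rearranging the constant-growth DDM: r = D₁/P₀ + g.
D₁ = 9.95 × (1 + 0.069) = 10.6365.
r = 10.6365 / 154.15 + 0.069 = 0.06900 + 0.069 = 0.13800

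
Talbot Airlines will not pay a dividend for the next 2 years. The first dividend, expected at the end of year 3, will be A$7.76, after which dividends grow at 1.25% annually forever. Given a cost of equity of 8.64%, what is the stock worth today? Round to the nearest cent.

A$88.97

Deferred-dividend DDM. At t=2 the remaining stream is a growing perpetuity with first payment D_3 = 7.76.
V_2 = D_3/(r−g) = 7.76/(0.0864−0.0125) = 105.0068
P₀ = V_2/(1+r)^2 = 105.0068/(1+0.0864)^2 = 88.9688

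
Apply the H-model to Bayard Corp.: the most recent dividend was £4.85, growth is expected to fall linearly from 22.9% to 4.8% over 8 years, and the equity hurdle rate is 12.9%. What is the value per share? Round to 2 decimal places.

H-model: P₀ = D₀[(1+g_L) + H(g_S−g_L)]/(r−g_L), with H = 8/2 = 4.
P₀ = 4.85 × [(1+0.048) + 4×(0.229−0.048)] / (0.129−0.048)
   = 4.85 × 1.7720 / 0.081 = 106.1012

£106.10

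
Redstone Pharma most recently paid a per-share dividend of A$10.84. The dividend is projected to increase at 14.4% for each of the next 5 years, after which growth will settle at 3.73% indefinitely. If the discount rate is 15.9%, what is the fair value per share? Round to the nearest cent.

A$138.70

Two-stage DDM. Project D₁…D_5 at 0.144, terminal growth 0.0373, discount at r = 0.159.
D_1 = 12.4010
D_2 = 14.1867
D_3 = 16.2296
D_4 = 18.5666
D_5 = 21.2402
Terminal value at t=5: TV = D_6/(r−g) = 22.0325/(0.159−0.0373) = 181.0394
P₀ = 12.4010/(1+0.159)^1 + 14.1867/(1+0.159)^2 + 16.2296/(1+0.159)^3 + 18.5666/(1+0.159)^4 + 21.2402/(1+0.159)^5 + 181.0394/(1+0.159)^5 = 138.6993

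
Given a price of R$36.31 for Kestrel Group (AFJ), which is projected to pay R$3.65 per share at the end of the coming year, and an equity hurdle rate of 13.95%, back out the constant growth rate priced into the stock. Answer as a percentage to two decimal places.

From P₀ = D₁/(r − g), the implied growth is g = r − D₁/P₀.
g = 0.1395 − 3.65/36.31 = 0.1395 − 0.10052 = 0.03898

3.90%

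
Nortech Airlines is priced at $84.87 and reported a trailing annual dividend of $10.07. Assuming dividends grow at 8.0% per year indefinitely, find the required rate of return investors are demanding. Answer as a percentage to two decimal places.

Rearranging the constant-growth DDM: r = D₁/P₀ + g.
D₁ = 10.07 × (1 + 0.08) = 10.8756.
r = 10.8756 / 84.87 + 0.08 = 0.12814 + 0.08 = 0.20814

20.81%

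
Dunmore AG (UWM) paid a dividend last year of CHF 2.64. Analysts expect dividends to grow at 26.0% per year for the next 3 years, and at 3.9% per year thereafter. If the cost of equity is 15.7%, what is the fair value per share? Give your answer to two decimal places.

CHF 39.44

Two-stage DDM. Project D₁…D_3 at 0.26, terminal growth 0.039, discount at r = 0.157.
D_1 = 3.3264
D_2 = 4.1913
D_3 = 5.2810
Terminal value at t=3: TV = D_4/(r−g) = 5.4870/(0.157−0.039) = 46.4996
P₀ = 3.3264/(1+0.157)^1 + 4.1913/(1+0.157)^2 + 5.2810/(1+0.157)^3 + 46.4996/(1+0.157)^3 = 39.4383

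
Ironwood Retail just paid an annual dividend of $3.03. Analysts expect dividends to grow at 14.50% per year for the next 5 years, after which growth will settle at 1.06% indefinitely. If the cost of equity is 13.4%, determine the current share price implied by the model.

Two-stage DDM. Project D₁…D_5 at 0.145, terminal growth 0.0106, discount at r = 0.134.
D_1 = 3.4693
D_2 = 3.9724
D_3 = 4.5484
D_4 = 5.2079
D_5 = 5.9631
Terminal value at t=5: TV = D_6/(r−g) = 6.0263/(0.134−0.0106) = 48.8353
P₀ = 3.4693/(1+0.134)^1 + 3.9724/(1+0.134)^2 + 4.5484/(1+0.134)^3 + 5.2079/(1+0.134)^4 + 5.9631/(1+0.134)^5 + 48.8353/(1+0.134)^5 = 41.6383

$41.64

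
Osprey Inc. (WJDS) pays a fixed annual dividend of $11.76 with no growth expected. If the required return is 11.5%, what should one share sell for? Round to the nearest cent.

Zero-growth DDM (perpetuity): P₀ = D/r = 11.76 / 0.115 = 102.2609

$102.26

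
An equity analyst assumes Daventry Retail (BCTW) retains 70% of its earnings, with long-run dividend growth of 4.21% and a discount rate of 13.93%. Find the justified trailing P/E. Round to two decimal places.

Payout ratio b = 1 − 0.70 = 0.30.
Justified trailing P/E = b(1+g)/(r−g) = 0.30×(1+0.0421)/(0.1393−0.0421) = 3.2164

3.22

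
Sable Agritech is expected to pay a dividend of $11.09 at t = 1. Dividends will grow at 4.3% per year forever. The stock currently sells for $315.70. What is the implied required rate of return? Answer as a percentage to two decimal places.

7.81%

Rearranging the constant-growth DDM: r = D₁/P₀ + g.
r = 11.0900 / 315.70 + 0.043 = 0.03513 + 0.043 = 0.07813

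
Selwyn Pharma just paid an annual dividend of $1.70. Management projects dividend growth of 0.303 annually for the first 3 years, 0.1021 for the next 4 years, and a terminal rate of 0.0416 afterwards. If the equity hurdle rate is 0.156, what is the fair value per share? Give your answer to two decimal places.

Three-stage DDM. Project D₁…D_7; terminal Gordon value at t=7 with g = 0.0416; discount at r = 0.156.
D_1 = 2.2151
D_2 = 2.8863
D_3 = 3.7608
D_4 = 4.1448
D_5 = 4.5680
D_6 = 5.0344
D_7 = 5.5484
TV_7 = 5.7792/(0.156−0.0416) = 50.5174
P₀ = Σ Dₜ/(1+r)ᵗ + TV_7/(1+r)^7 = 33.4771

$33.48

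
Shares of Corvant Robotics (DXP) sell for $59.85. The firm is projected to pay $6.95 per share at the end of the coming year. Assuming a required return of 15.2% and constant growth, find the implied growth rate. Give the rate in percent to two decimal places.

3.59%

From P₀ = D₁/(r − g), the implied growth is g = r − D₁/P₀.
g = 0.152 − 6.95/59.85 = 0.152 − 0.11612 = 0.03588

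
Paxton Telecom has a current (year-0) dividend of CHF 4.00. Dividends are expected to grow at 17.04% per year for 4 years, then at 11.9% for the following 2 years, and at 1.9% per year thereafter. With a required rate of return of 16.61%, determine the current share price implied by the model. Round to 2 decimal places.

Three-stage DDM. Project D₁…D_6; terminal Gordon value at t=6 with g = 0.019; discount at r = 0.1661.
D_1 = 4.6816
D_2 = 5.4793
D_3 = 6.4130
D_4 = 7.5058
D_5 = 8.3990
D_6 = 9.3985
TV_6 = 9.5770/(0.1661−0.019) = 65.1057
P₀ = Σ Dₜ/(1+r)ᵗ + TV_6/(1+r)^6 = 49.6757

CHF 49.68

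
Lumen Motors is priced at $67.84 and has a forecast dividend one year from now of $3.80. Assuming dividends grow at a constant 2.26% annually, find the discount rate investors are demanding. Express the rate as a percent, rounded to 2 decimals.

Rearranging the constant-growth DDM: r = D₁/P₀ + g.
r = 3.8000 / 67.84 + 0.0226 = 0.05601 + 0.0226 = 0.07861

7.86%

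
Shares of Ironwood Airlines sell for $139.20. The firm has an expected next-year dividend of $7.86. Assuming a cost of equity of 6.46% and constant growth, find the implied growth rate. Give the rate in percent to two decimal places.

From P₀ = D₁/(r − g), the implied growth is g = r − D₁/P₀.
g = 0.0646 − 7.86/139.20 = 0.0646 − 0.05647 = 0.00813

0.81%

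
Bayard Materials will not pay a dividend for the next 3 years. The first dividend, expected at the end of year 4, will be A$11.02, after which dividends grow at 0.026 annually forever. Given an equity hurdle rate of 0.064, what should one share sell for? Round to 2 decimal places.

A$240.75

Deferred-dividend DDM. At t=3 the remaining stream is a growing perpetuity with first payment D_4 = 11.02.
V_3 = D_4/(r−g) = 11.02/(0.064−0.026) = 290.0000
P₀ = V_3/(1+r)^3 = 290.0000/(1+0.064)^3 = 240.7538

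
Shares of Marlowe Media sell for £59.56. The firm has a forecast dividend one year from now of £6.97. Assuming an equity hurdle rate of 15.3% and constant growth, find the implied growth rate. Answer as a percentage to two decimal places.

From P₀ = D₁/(r − g), the implied growth is g = r − D₁/P₀.
g = 0.153 − 6.97/59.56 = 0.153 − 0.11702 = 0.03598

3.60%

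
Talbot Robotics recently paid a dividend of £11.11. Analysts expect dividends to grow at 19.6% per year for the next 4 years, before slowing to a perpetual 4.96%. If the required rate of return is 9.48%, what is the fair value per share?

Two-stage DDM. Project D₁…D_4 at 0.196, terminal growth 0.0496, discount at r = 0.0948.
D_1 = 13.2876
D_2 = 15.8919
D_3 = 19.0067
D_4 = 22.7321
Terminal value at t=4: TV = D_5/(r−g) = 23.8596/(0.0948−0.0496) = 527.8666
P₀ = 13.2876/(1+0.0948)^1 + 15.8919/(1+0.0948)^2 + 19.0067/(1+0.0948)^3 + 22.7321/(1+0.0948)^4 + 527.8666/(1+0.0948)^4 = 423.1425

£423.14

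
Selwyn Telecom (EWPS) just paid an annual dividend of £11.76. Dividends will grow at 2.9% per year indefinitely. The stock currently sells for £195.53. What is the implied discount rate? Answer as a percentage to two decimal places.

Rearranging the constant-growth DDM: r = D₁/P₀ + g.
D₁ = 11.76 × (1 + 0.029) = 12.1010.
r = 12.1010 / 195.53 + 0.029 = 0.06189 + 0.029 = 0.09089

9.09%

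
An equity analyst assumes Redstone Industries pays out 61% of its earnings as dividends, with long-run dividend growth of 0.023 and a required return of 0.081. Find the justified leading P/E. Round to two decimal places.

Justified leading P/E = b/(r−g) = 0.61/(0.081−0.023) = 10.5172

10.52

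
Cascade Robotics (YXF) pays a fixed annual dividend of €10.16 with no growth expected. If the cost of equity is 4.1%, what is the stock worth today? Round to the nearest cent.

€247.80

Zero-growth DDM (perpetuity): P₀ = D/r = 10.16 / 0.041 = 247.8049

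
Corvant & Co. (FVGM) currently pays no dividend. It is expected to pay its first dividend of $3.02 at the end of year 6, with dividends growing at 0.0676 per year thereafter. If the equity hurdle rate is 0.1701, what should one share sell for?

$13.43

Deferred-dividend DDM. At t=5 the remaining stream is a growing perpetuity with first payment D_6 = 3.02.
V_5 = D_6/(r−g) = 3.02/(0.1701−0.0676) = 29.4634
P₀ = V_5/(1+r)^5 = 29.4634/(1+0.1701)^5 = 13.4329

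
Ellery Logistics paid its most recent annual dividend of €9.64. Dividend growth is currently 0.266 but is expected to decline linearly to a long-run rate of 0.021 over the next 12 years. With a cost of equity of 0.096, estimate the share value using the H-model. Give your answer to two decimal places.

H-model: P₀ = D₀[(1+g_L) + H(g_S−g_L)]/(r−g_L), with H = 12/2 = 6.
P₀ = 9.64 × [(1+0.021) + 6×(0.266−0.021)] / (0.096−0.021)
   = 9.64 × 2.4910 / 0.075 = 320.1765

€320.18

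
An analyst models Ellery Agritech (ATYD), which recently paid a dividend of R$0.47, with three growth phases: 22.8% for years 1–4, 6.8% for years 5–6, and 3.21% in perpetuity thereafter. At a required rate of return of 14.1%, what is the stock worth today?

R$8.65

Three-stage DDM. Project D₁…D_6; terminal Gordon value at t=6 with g = 0.0321; discount at r = 0.141.
D_1 = 0.5772
D_2 = 0.7088
D_3 = 0.8703
D_4 = 1.0688
D_5 = 1.1415
D_6 = 1.2191
TV_6 = 1.2582/(0.141−0.0321) = 11.5539
P₀ = Σ Dₜ/(1+r)ᵗ + TV_6/(1+r)^6 = 8.6457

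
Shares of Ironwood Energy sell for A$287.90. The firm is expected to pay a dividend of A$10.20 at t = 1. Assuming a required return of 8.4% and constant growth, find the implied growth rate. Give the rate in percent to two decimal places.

From P₀ = D₁/(r − g), the implied growth is g = r − D₁/P₀.
g = 0.084 − 10.20/287.90 = 0.084 − 0.03543 = 0.04857

4.86%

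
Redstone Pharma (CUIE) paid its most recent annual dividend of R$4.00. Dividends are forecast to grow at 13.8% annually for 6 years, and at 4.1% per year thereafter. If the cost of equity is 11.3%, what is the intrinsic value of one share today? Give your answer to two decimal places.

Two-stage DDM. Project D₁…D_6 at 0.138, terminal growth 0.041, discount at r = 0.113.
D_1 = 4.5520
D_2 = 5.1802
D_3 = 5.8950
D_4 = 6.7086
D_5 = 7.6343
D_6 = 8.6879
Terminal value at t=6: TV = D_7/(r−g) = 9.0441/(0.113−0.041) = 125.6122
P₀ = 4.5520/(1+0.113)^1 + 5.1802/(1+0.113)^2 + 5.8950/(1+0.113)^3 + 6.7086/(1+0.113)^4 + 7.6343/(1+0.113)^5 + 8.6879/(1+0.113)^6 + 125.6122/(1+0.113)^6 = 92.0376

R$92.04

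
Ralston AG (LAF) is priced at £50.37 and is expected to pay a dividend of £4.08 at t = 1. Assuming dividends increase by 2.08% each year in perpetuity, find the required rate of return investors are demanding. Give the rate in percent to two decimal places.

Rearranging the constant-growth DDM: r = D₁/P₀ + g.
r = 4.0800 / 50.37 + 0.0208 = 0.08100 + 0.0208 = 0.10180

10.18%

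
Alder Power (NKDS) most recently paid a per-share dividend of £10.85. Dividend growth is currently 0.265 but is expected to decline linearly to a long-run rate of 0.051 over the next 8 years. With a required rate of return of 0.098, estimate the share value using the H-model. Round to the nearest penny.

H-model: P₀ = D₀[(1+g_L) + H(g_S−g_L)]/(r−g_L), with H = 8/2 = 4.
P₀ = 10.85 × [(1+0.051) + 4×(0.265−0.051)] / (0.098−0.051)
   = 10.85 × 1.9070 / 0.047 = 440.2330

£440.23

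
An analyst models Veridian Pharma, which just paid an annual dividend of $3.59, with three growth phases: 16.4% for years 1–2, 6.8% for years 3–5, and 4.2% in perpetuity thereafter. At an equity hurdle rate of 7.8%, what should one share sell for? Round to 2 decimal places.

$138.20

Three-stage DDM. Project D₁…D_5; terminal Gordon value at t=5 with g = 0.042; discount at r = 0.078.
D_1 = 4.1788
D_2 = 4.8641
D_3 = 5.1948
D_4 = 5.5481
D_5 = 5.9254
TV_5 = 6.1742/(0.078−0.042) = 171.5060
P₀ = Σ Dₜ/(1+r)ᵗ + TV_5/(1+r)^5 = 138.1984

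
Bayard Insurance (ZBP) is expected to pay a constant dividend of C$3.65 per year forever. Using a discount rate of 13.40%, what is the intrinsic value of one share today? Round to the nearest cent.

C$27.24

Zero-growth DDM (perpetuity): P₀ = D/r = 3.65 / 0.134 = 27.2388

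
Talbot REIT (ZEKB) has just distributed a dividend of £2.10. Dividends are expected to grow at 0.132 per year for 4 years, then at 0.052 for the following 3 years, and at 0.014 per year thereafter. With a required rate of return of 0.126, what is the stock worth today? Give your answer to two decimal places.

Three-stage DDM. Project D₁…D_7; terminal Gordon value at t=7 with g = 0.014; discount at r = 0.126.
D_1 = 2.3772
D_2 = 2.6910
D_3 = 3.0462
D_4 = 3.4483
D_5 = 3.6276
D_6 = 3.8162
D_7 = 4.0147
TV_7 = 4.0709/(0.126−0.014) = 36.3473
P₀ = Σ Dₜ/(1+r)ᵗ + TV_7/(1+r)^7 = 29.9766

£29.98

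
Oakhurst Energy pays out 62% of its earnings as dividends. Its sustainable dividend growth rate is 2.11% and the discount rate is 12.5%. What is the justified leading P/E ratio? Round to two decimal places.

5.97

Justified leading P/E = b/(r−g) = 0.62/(0.125−0.0211) = 5.9673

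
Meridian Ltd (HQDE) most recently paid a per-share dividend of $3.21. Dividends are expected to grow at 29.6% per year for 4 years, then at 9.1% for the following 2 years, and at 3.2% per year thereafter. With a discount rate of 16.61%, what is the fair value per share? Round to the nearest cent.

Three-stage DDM. Project D₁…D_6; terminal Gordon value at t=6 with g = 0.032; discount at r = 0.1661.
D_1 = 4.1602
D_2 = 5.3916
D_3 = 6.9875
D_4 = 9.0558
D_5 = 9.8798
D_6 = 10.7789
TV_6 = 11.1238/(0.1661−0.032) = 82.9517
P₀ = Σ Dₜ/(1+r)ᵗ + TV_6/(1+r)^6 = 58.6982

$58.70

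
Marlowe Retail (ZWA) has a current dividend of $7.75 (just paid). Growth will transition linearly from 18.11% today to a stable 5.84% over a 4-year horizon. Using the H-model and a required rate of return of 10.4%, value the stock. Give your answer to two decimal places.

H-model: P₀ = D₀[(1+g_L) + H(g_S−g_L)]/(r−g_L), with H = 4/2 = 2.
P₀ = 7.75 × [(1+0.0584) + 2×(0.1811−0.0584)] / (0.104−0.0584)
   = 7.75 × 1.3038 / 0.0456 = 221.5888

$221.59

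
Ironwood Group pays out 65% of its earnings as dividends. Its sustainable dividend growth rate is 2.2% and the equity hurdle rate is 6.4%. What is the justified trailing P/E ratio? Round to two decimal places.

15.82

Justified trailing P/E = b(1+g)/(r−g) = 0.65×(1+0.022)/(0.064−0.022) = 15.8167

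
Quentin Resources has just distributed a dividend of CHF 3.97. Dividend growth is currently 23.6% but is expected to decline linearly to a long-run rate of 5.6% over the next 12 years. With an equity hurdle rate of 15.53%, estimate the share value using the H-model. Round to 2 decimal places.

CHF 85.40

H-model: P₀ = D₀[(1+g_L) + H(g_S−g_L)]/(r−g_L), with H = 12/2 = 6.
P₀ = 3.97 × [(1+0.056) + 6×(0.236−0.056)] / (0.1553−0.056)
   = 3.97 × 2.1360 / 0.0993 = 85.3970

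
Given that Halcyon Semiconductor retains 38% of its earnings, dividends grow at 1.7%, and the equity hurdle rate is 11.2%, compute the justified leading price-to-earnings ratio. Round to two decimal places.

6.53

Payout ratio b = 1 − 0.38 = 0.62.
Justified leading P/E = b/(r−g) = 0.62/(0.112−0.017) = 6.5263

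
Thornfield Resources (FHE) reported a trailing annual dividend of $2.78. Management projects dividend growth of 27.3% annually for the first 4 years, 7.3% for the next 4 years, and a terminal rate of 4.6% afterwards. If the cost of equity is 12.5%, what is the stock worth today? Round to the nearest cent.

$81.45

Three-stage DDM. Project D₁…D_8; terminal Gordon value at t=8 with g = 0.046; discount at r = 0.125.
D_1 = 3.5389
D_2 = 4.5051
D_3 = 5.7350
D_4 = 7.3006
D_5 = 7.8335
D_6 = 8.4054
D_7 = 9.0190
D_8 = 9.6774
TV_8 = 10.1225/(0.125−0.046) = 128.1333
P₀ = Σ Dₜ/(1+r)ᵗ + TV_8/(1+r)^8 = 81.4494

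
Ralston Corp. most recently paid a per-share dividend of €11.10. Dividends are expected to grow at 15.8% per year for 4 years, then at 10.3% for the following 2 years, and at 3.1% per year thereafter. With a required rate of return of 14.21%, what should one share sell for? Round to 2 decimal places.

Three-stage DDM. Project D₁…D_6; terminal Gordon value at t=6 with g = 0.031; discount at r = 0.1421.
D_1 = 12.8538
D_2 = 14.8847
D_3 = 17.2365
D_4 = 19.9598
D_5 = 22.0157
D_6 = 24.2833
TV_6 = 25.0361/(0.1421−0.031) = 225.3476
P₀ = Σ Dₜ/(1+r)ᵗ + TV_6/(1+r)^6 = 169.7760

€169.78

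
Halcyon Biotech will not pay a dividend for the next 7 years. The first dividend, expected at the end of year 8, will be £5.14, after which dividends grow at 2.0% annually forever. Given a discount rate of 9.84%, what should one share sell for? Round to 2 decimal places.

Deferred-dividend DDM. At t=7 the remaining stream is a growing perpetuity with first payment D_8 = 5.14.
V_7 = D_8/(r−g) = 5.14/(0.0984−0.02) = 65.5612
P₀ = V_7/(1+r)^7 = 65.5612/(1+0.0984)^7 = 33.9878

£33.99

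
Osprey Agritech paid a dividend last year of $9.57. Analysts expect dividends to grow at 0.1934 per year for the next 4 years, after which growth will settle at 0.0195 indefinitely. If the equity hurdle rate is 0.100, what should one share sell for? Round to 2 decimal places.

$215.04

Two-stage DDM. Project D₁…D_4 at 0.1934, terminal growth 0.0195, discount at r = 0.1.
D_1 = 11.4208
D_2 = 13.6296
D_3 = 16.2656
D_4 = 19.4114
Terminal value at t=4: TV = D_5/(r−g) = 19.7899/(0.1−0.0195) = 245.8371
P₀ = 11.4208/(1+0.1)^1 + 13.6296/(1+0.1)^2 + 16.2656/(1+0.1)^3 + 19.4114/(1+0.1)^4 + 245.8371/(1+0.1)^4 = 215.0356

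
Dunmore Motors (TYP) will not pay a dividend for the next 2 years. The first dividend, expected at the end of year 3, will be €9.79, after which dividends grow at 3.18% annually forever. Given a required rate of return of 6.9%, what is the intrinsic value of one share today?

Deferred-dividend DDM. At t=2 the remaining stream is a growing perpetuity with first payment D_3 = 9.79.
V_2 = D_3/(r−g) = 9.79/(0.069−0.0318) = 263.1720
P₀ = V_2/(1+r)^2 = 263.1720/(1+0.069)^2 = 230.2949

€230.29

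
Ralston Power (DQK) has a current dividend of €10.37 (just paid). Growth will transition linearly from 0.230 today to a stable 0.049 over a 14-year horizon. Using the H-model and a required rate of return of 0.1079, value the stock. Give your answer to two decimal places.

H-model: P₀ = D₀[(1+g_L) + H(g_S−g_L)]/(r−g_L), with H = 14/2 = 7.
P₀ = 10.37 × [(1+0.049) + 7×(0.23−0.049)] / (0.1079−0.049)
   = 10.37 × 2.3160 / 0.0589 = 407.7576

€407.76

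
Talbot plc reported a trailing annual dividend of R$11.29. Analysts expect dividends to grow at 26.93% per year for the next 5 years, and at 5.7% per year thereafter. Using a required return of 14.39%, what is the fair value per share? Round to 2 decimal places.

Two-stage DDM. Project D₁…D_5 at 0.2693, terminal growth 0.057, discount at r = 0.1439.
D_1 = 14.3304
D_2 = 18.1896
D_3 = 23.0880
D_4 = 29.3056
D_5 = 37.1976
Terminal value at t=5: TV = D_6/(r−g) = 39.3179/(0.1439−0.057) = 452.4500
P₀ = 14.3304/(1+0.1439)^1 + 18.1896/(1+0.1439)^2 + 23.0880/(1+0.1439)^3 + 29.3056/(1+0.1439)^4 + 37.1976/(1+0.1439)^5 + 452.4500/(1+0.1439)^5 = 308.9714

R$308.97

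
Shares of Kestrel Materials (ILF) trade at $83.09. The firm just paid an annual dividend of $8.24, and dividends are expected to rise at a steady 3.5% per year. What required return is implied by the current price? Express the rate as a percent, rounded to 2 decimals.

13.76%

Rearranging the constant-growth DDM: r = D₁/P₀ + g.
D₁ = 8.24 × (1 + 0.035) = 8.5284.
r = 8.5284 / 83.09 + 0.035 = 0.10264 + 0.035 = 0.13764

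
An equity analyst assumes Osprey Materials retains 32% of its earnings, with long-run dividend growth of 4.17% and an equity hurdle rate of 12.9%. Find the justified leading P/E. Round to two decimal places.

7.79

Payout ratio b = 1 − 0.32 = 0.68.
Justified leading P/E = b/(r−g) = 0.68/(0.129−0.0417) = 7.7892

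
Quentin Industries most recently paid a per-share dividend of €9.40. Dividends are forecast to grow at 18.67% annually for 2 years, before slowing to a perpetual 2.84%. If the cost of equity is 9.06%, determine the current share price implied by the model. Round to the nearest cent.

Two-stage DDM. Project D₁…D_2 at 0.1867, terminal growth 0.0284, discount at r = 0.0906.
D_1 = 11.1550
D_2 = 13.2376
Terminal value at t=2: TV = D_3/(r−g) = 13.6136/(0.0906−0.0284) = 218.8676
P₀ = 11.1550/(1+0.0906)^1 + 13.2376/(1+0.0906)^2 + 218.8676/(1+0.0906)^2 = 205.3717

€205.37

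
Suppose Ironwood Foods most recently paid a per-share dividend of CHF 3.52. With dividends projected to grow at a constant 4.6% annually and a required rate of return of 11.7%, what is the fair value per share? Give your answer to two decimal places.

Gordon growth model: P₀ = D₁/(r − g). D₁ = 3.52 × (1 + 0.046) = 3.6819.
P₀ = 3.6819 / (0.117 − 0.046) = 3.6819 / 0.071 = 51.8580

CHF 51.86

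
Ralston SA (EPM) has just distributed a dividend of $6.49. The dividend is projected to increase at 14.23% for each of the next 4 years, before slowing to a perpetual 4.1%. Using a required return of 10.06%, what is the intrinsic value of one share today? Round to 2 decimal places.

$160.05

Two-stage DDM. Project D₁…D_4 at 0.1423, terminal growth 0.041, discount at r = 0.1006.
D_1 = 7.4135
D_2 = 8.4685
D_3 = 9.6735
D_4 = 11.0501
Terminal value at t=4: TV = D_5/(r−g) = 11.5031/(0.1006−0.041) = 193.0056
P₀ = 7.4135/(1+0.1006)^1 + 8.4685/(1+0.1006)^2 + 9.6735/(1+0.1006)^3 + 11.0501/(1+0.1006)^4 + 193.0056/(1+0.1006)^4 = 160.0521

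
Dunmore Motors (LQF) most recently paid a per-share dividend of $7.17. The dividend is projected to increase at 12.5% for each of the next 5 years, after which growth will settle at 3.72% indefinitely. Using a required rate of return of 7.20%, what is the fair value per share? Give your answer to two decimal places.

Two-stage DDM. Project D₁…D_5 at 0.125, terminal growth 0.0372, discount at r = 0.072.
D_1 = 8.0663
D_2 = 9.0745
D_3 = 10.2088
D_4 = 11.4850
D_5 = 12.9206
Terminal value at t=5: TV = D_6/(r−g) = 13.4012/(0.072−0.0372) = 385.0925
P₀ = 8.0663/(1+0.072)^1 + 9.0745/(1+0.072)^2 + 10.2088/(1+0.072)^3 + 11.4850/(1+0.072)^4 + 12.9206/(1+0.072)^5 + 385.0925/(1+0.072)^5 = 313.5450

$313.54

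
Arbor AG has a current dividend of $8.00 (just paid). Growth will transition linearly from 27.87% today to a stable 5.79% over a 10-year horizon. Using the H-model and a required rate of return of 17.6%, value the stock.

H-model: P₀ = D₀[(1+g_L) + H(g_S−g_L)]/(r−g_L), with H = 10/2 = 5.
P₀ = 8.00 × [(1+0.0579) + 5×(0.2787−0.0579)] / (0.176−0.0579)
   = 8.00 × 2.1619 / 0.1181 = 146.4454

$146.45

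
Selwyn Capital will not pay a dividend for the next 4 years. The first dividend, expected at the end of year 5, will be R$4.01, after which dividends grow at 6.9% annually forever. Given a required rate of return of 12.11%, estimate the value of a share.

Deferred-dividend DDM. At t=4 the remaining stream is a growing perpetuity with first payment D_5 = 4.01.
V_4 = D_5/(r−g) = 4.01/(0.1211−0.069) = 76.9674
P₀ = V_4/(1+r)^4 = 76.9674/(1+0.1211)^4 = 48.7225

R$48.72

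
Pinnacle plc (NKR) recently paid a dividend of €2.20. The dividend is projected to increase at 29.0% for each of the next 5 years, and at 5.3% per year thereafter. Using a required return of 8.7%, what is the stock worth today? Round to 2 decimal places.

€179.32

Two-stage DDM. Project D₁…D_5 at 0.29, terminal growth 0.053, discount at r = 0.087.
D_1 = 2.8380
D_2 = 3.6610
D_3 = 4.7227
D_4 = 6.0923
D_5 = 7.8591
Terminal value at t=5: TV = D_6/(r−g) = 8.2756/(0.087−0.053) = 243.4001
P₀ = 2.8380/(1+0.087)^1 + 3.6610/(1+0.087)^2 + 4.7227/(1+0.087)^3 + 6.0923/(1+0.087)^4 + 7.8591/(1+0.087)^5 + 243.4001/(1+0.087)^5 = 179.3173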